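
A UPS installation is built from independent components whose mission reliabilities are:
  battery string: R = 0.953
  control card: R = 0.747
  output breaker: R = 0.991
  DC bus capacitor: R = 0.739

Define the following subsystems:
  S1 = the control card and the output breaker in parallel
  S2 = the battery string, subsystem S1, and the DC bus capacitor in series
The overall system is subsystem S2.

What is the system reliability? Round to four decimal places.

Parallel (control card and output breaker): 1 − (1 − 0.747000)(1 − 0.991000) = 0.997723
Series (battery string, [0.997723], and DC bus capacitor): 0.953000 × 0.997723 × 0.739000 = 0.7027

0.7027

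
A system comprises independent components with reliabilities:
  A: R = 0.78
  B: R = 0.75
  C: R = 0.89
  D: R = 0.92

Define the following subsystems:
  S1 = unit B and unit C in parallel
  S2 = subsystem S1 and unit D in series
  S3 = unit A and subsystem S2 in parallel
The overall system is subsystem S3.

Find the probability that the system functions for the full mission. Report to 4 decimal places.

0.9768

Parallel (B and C): 1 − (1 − 0.750000)(1 − 0.890000) = 0.972500
Series ([0.972500] and D): 0.972500 × 0.920000 = 0.894700
Parallel (A and [0.894700]): 1 − (1 − 0.780000)(1 − 0.894700) = 0.9768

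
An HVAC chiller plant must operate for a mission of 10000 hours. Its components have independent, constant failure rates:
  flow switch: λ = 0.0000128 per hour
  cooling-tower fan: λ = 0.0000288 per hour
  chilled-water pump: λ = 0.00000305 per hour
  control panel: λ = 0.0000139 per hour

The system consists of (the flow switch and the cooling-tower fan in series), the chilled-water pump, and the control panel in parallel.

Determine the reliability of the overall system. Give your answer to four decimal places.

R(flow switch) = exp(−0.0000128 × 10000) = 0.879853
R(cooling-tower fan) = exp(−0.0000288 × 10000) = 0.749762
R(chilled-water pump) = exp(−0.00000305 × 10000) = 0.969960
R(control panel) = exp(−0.0000139 × 10000) = 0.870228
Series (flow switch and cooling-tower fan): 0.879853 × 0.749762 = 0.659680
Parallel ([0.659680], chilled-water pump, and control panel): 1 − (1 − 0.659680)(1 − 0.969960)(1 − 0.870228) = 0.9987

0.9987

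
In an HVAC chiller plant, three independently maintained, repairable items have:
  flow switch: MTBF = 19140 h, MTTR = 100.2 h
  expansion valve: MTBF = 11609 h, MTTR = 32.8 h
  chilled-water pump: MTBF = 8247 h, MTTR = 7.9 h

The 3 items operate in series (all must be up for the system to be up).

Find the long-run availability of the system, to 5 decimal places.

0.99104

A(flow switch) = MTBF/(MTBF+MTTR) = 19140/(19140+100.2) = 0.994792
A(expansion valve) = MTBF/(MTBF+MTTR) = 11609/(11609+32.8) = 0.997183
A(chilled-water pump) = MTBF/(MTBF+MTTR) = 8247/(8247+7.9) = 0.999043
Series availability: 0.994792 × 0.997183 × 0.999043 = 0.99104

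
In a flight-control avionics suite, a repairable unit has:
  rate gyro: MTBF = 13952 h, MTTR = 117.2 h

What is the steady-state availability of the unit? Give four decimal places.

A(rate gyro) = MTBF/(MTBF+MTTR) = 13952/(13952+117.2) = 0.9917

0.9917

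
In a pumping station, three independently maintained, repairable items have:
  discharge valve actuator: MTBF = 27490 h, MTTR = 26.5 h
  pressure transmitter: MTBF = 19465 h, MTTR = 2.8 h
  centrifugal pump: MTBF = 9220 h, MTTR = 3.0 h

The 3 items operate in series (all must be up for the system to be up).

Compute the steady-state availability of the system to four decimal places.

A(discharge valve actuator) = MTBF/(MTBF+MTTR) = 27490/(27490+26.5) = 0.999037
A(pressure transmitter) = MTBF/(MTBF+MTTR) = 19465/(19465+2.8) = 0.999856
A(centrifugal pump) = MTBF/(MTBF+MTTR) = 9220/(9220+3.0) = 0.999675
Series availability: 0.999037 × 0.999856 × 0.999675 = 0.9986

0.9986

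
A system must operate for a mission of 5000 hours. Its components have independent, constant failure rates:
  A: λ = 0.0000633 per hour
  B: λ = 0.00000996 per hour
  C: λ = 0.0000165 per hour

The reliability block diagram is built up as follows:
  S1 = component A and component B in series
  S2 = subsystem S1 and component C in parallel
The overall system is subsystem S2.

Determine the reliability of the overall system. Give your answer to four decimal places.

0.9757

R(A) = exp(−0.0000633 × 5000) = 0.728695
R(B) = exp(−0.00000996 × 5000) = 0.951420
R(C) = exp(−0.0000165 × 5000) = 0.920811
Series (A and B): 0.728695 × 0.951420 = 0.693295
Parallel ([0.693295] and C): 1 − (1 − 0.693295)(1 − 0.920811) = 0.9757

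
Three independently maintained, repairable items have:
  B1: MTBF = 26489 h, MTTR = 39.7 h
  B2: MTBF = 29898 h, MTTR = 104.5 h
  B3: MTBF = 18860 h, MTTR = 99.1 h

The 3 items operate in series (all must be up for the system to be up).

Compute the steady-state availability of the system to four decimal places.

A(B1) = MTBF/(MTBF+MTTR) = 26489/(26489+39.7) = 0.998504
A(B2) = MTBF/(MTBF+MTTR) = 29898/(29898+104.5) = 0.996517
A(B3) = MTBF/(MTBF+MTTR) = 18860/(18860+99.1) = 0.994773
Series availability: 0.998504 × 0.996517 × 0.994773 = 0.9898

0.9898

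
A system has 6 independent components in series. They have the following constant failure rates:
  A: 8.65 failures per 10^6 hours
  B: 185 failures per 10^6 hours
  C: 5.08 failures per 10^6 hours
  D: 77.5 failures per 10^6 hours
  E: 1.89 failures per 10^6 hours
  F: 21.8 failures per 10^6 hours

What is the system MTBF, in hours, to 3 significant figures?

3330

Series of exponential components: λ_sys = Σ λ_i
λ_sys = 0.00000865 + 0.000185 + 0.00000508 + 0.0000775 + 0.00000189 + 0.0000218 = 2.9992e-04 /h
MTBF = 1 / λ_sys = 3330 h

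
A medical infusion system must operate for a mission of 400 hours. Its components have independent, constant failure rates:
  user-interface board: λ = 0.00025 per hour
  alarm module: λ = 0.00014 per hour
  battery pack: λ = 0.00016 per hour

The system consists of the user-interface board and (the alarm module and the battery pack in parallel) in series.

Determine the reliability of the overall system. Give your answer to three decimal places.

R(user-interface board) = exp(−0.00025 × 400) = 0.90484
R(alarm module) = exp(−0.00014 × 400) = 0.94554
R(battery pack) = exp(−0.00016 × 400) = 0.93800
Parallel (alarm module and battery pack): 1 − (1 − 0.94554)(1 − 0.93800) = 0.99662
Series (user-interface board and [0.99662]): 0.90484 × 0.99662 = 0.902

0.902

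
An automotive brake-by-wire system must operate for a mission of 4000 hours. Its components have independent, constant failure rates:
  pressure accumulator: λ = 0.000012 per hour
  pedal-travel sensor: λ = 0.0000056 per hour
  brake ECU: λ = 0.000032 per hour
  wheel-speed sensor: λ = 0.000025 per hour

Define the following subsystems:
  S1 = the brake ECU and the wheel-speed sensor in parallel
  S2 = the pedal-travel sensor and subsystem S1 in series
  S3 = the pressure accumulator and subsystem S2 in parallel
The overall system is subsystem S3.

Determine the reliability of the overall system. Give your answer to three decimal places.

0.998

R(pressure accumulator) = exp(−0.000012 × 4000) = 0.95313
R(pedal-travel sensor) = exp(−0.0000056 × 4000) = 0.97785
R(brake ECU) = exp(−0.000032 × 4000) = 0.87985
R(wheel-speed sensor) = exp(−0.000025 × 4000) = 0.90484
Parallel (brake ECU and wheel-speed sensor): 1 − (1 − 0.87985)(1 − 0.90484) = 0.98857
Series (pedal-travel sensor and [0.98857]): 0.97785 × 0.98857 = 0.96667
Parallel (pressure accumulator and [0.96667]): 1 − (1 − 0.95313)(1 − 0.96667) = 0.998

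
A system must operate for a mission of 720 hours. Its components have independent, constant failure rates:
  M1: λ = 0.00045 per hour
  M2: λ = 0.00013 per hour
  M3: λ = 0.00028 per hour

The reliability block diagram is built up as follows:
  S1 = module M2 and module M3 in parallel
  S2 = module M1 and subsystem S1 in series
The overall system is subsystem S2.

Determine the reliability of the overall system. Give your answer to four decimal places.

R(M1) = exp(−0.00045 × 720) = 0.723250
R(M2) = exp(−0.00013 × 720) = 0.910647
R(M3) = exp(−0.00028 × 720) = 0.817422
Parallel (M2 and M3): 1 − (1 − 0.910647)(1 − 0.817422) = 0.983686
Series (M1 and [0.983686]): 0.723250 × 0.983686 = 0.7115

0.7115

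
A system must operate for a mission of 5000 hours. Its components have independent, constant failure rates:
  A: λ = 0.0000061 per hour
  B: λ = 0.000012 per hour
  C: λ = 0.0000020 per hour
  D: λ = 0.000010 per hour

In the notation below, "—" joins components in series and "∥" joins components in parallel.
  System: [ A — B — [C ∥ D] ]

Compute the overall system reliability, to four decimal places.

0.9130

R(A) = exp(−0.0000061 × 5000) = 0.969960
R(B) = exp(−0.000012 × 5000) = 0.941765
R(C) = exp(−0.0000020 × 5000) = 0.990050
R(D) = exp(−0.000010 × 5000) = 0.951229
Parallel (C and D): 1 − (1 − 0.990050)(1 − 0.951229) = 0.999515
Series (A, B, and [0.999515]): 0.969960 × 0.941765 × 0.999515 = 0.9130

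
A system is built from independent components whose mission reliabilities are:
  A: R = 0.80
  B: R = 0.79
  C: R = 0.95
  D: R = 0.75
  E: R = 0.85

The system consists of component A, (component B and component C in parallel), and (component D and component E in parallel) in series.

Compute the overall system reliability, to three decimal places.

Parallel (B and C): 1 − (1 − 0.79000)(1 − 0.95000) = 0.98950
Parallel (D and E): 1 − (1 − 0.75000)(1 − 0.85000) = 0.96250
Series (A, [0.98950], and [0.96250]): 0.80000 × 0.98950 × 0.96250 = 0.762

0.762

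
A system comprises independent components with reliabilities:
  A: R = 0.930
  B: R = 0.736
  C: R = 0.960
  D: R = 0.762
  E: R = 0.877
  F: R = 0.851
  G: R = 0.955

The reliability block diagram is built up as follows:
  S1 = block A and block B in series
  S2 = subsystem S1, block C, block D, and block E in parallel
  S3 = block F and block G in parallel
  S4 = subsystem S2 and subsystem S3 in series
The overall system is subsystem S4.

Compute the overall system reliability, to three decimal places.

0.993

Series (A and B): 0.93000 × 0.73600 = 0.68448
Parallel ([0.68448], C, D, and E): 1 − (1 − 0.68448)(1 − 0.96000)(1 − 0.76200)(1 − 0.87700) = 0.99963
Parallel (F and G): 1 − (1 − 0.85100)(1 − 0.95500) = 0.99330
Series ([0.99963] and [0.99330]): 0.99963 × 0.99330 = 0.993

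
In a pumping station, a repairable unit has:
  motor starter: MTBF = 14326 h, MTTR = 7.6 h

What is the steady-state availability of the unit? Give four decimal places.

0.9995

A(motor starter) = MTBF/(MTBF+MTTR) = 14326/(14326+7.6) = 0.9995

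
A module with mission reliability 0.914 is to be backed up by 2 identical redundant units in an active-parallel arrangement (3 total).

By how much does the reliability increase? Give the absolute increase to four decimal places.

R_before = 0.914
R_after = 1 − (1 − 0.914)^3 = 0.9994
ΔR = 0.9994 − 0.914 = 0.0854

0.0854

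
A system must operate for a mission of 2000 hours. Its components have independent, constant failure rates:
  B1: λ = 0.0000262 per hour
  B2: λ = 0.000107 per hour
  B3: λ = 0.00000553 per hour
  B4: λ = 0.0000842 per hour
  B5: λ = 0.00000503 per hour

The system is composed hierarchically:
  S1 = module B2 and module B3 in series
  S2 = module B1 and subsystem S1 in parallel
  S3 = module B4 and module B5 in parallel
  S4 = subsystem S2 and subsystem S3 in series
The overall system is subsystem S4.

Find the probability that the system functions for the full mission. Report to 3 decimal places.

0.988

R(B1) = exp(−0.0000262 × 2000) = 0.94895
R(B2) = exp(−0.000107 × 2000) = 0.80735
R(B3) = exp(−0.00000553 × 2000) = 0.98900
R(B4) = exp(−0.0000842 × 2000) = 0.84502
R(B5) = exp(−0.00000503 × 2000) = 0.98999
Series (B2 and B3): 0.80735 × 0.98900 = 0.79847
Parallel (B1 and [0.79847]): 1 − (1 − 0.94895)(1 − 0.79847) = 0.98971
Parallel (B4 and B5): 1 − (1 − 0.84502)(1 − 0.98999) = 0.99845
Series ([0.98971] and [0.99845]): 0.98971 × 0.99845 = 0.988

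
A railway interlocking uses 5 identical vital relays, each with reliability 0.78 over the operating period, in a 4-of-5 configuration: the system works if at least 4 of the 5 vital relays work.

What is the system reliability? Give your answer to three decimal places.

0.696

R = Σ_{i=4}^{5} C(5,i) p^i (1−p)^{5−i} with p = 0.78
C(5,4)·0.78^4·0.22^1 = 0.40717
C(5,5)·0.78^5·0.22^0 = 0.28872
Sum = 0.696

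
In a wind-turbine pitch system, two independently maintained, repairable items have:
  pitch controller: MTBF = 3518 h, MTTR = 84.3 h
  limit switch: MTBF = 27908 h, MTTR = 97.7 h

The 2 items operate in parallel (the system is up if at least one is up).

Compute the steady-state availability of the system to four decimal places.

A(pitch controller) = MTBF/(MTBF+MTTR) = 3518/(3518+84.3) = 0.976598
A(limit switch) = MTBF/(MTBF+MTTR) = 27908/(27908+97.7) = 0.996511
Parallel availability: 1 − (1 − 0.976598)(1 − 0.996511) = 0.9999

0.9999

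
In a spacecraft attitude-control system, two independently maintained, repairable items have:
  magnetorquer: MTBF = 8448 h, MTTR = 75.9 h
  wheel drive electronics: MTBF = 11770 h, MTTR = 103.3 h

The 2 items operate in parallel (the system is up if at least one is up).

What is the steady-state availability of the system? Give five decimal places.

0.99992

A(magnetorquer) = MTBF/(MTBF+MTTR) = 8448/(8448+75.9) = 0.991096
A(wheel drive electronics) = MTBF/(MTBF+MTTR) = 11770/(11770+103.3) = 0.991300
Parallel availability: 1 − (1 − 0.991096)(1 − 0.991300) = 0.99992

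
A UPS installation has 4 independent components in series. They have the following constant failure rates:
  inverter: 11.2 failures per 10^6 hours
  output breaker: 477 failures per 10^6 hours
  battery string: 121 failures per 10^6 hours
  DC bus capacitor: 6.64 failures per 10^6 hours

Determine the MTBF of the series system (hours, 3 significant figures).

Series of exponential components: λ_sys = Σ λ_i
λ_sys = 0.0000112 + 0.000477 + 0.000121 + 0.00000664 = 6.1584e-04 /h
MTBF = 1 / λ_sys = 1620 h

1620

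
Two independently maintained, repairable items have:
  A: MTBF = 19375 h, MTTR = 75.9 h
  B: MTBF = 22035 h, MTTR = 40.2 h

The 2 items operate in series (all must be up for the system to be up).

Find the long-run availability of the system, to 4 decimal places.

0.9943

A(A) = MTBF/(MTBF+MTTR) = 19375/(19375+75.9) = 0.996098
A(B) = MTBF/(MTBF+MTTR) = 22035/(22035+40.2) = 0.998179
Series availability: 0.996098 × 0.998179 = 0.9943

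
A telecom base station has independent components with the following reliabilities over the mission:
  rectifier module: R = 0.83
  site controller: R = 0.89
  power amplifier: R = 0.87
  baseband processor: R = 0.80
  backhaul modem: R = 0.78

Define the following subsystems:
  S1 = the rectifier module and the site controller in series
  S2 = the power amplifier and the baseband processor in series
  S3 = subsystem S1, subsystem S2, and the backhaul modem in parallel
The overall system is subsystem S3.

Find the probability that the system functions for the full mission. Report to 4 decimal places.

Series (rectifier module and site controller): 0.830000 × 0.890000 = 0.738700
Series (power amplifier and baseband processor): 0.870000 × 0.800000 = 0.696000
Parallel ([0.738700], [0.696000], and backhaul modem): 1 − (1 − 0.738700)(1 − 0.696000)(1 − 0.780000) = 0.9825

0.9825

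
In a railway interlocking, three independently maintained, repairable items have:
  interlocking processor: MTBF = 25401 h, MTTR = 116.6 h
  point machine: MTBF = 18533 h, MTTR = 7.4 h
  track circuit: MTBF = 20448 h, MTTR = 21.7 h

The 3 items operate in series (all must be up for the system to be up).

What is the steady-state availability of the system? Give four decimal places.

0.9940

A(interlocking processor) = MTBF/(MTBF+MTTR) = 25401/(25401+116.6) = 0.995431
A(point machine) = MTBF/(MTBF+MTTR) = 18533/(18533+7.4) = 0.999601
A(track circuit) = MTBF/(MTBF+MTTR) = 20448/(20448+21.7) = 0.998940
Series availability: 0.995431 × 0.999601 × 0.998940 = 0.9940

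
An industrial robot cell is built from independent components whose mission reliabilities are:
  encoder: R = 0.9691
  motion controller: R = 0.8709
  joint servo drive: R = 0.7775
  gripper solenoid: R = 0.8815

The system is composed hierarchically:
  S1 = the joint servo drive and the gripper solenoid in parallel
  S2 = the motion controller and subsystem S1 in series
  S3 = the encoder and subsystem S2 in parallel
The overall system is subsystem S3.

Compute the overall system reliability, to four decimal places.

0.9953

Parallel (joint servo drive and gripper solenoid): 1 − (1 − 0.777500)(1 − 0.881500) = 0.973634
Series (motion controller and [0.973634]): 0.870900 × 0.973634 = 0.847938
Parallel (encoder and [0.847938]): 1 − (1 − 0.969100)(1 − 0.847938) = 0.9953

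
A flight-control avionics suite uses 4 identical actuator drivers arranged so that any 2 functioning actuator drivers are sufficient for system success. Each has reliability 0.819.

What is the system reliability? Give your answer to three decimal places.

R = Σ_{i=2}^{4} C(4,i) p^i (1−p)^{4−i} with p = 0.819
C(4,2)·0.819^2·0.181^2 = 0.13185
C(4,3)·0.819^3·0.181^1 = 0.39773
C(4,4)·0.819^4·0.181^0 = 0.44992
Sum = 0.980

0.980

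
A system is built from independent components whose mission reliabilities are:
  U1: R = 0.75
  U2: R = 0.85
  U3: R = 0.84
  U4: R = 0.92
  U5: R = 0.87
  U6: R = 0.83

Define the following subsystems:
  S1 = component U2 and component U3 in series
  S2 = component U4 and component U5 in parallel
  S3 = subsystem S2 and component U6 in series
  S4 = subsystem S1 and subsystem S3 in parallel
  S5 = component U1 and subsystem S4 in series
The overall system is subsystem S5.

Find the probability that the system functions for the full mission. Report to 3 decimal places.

0.712

Series (U2 and U3): 0.85000 × 0.84000 = 0.71400
Parallel (U4 and U5): 1 − (1 − 0.92000)(1 − 0.87000) = 0.98960
Series ([0.98960] and U6): 0.98960 × 0.83000 = 0.82137
Parallel ([0.71400] and [0.82137]): 1 − (1 − 0.71400)(1 − 0.82137) = 0.94891
Series (U1 and [0.94891]): 0.75000 × 0.94891 = 0.712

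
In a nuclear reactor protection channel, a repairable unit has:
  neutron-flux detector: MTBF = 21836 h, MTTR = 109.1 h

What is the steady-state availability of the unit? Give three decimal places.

A(neutron-flux detector) = MTBF/(MTBF+MTTR) = 21836/(21836+109.1) = 0.995

0.995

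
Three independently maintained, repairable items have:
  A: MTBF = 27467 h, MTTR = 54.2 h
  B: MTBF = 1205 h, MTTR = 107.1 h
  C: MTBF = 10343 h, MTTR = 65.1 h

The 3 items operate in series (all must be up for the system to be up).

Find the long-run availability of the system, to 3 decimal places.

A(A) = MTBF/(MTBF+MTTR) = 27467/(27467+54.2) = 0.998031
A(B) = MTBF/(MTBF+MTTR) = 1205/(1205+107.1) = 0.918375
A(C) = MTBF/(MTBF+MTTR) = 10343/(10343+65.1) = 0.993745
Series availability: 0.998031 × 0.918375 × 0.993745 = 0.911

0.911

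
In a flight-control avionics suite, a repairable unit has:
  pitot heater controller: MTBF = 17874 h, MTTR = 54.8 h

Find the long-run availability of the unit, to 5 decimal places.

A(pitot heater controller) = MTBF/(MTBF+MTTR) = 17874/(17874+54.8) = 0.99694

0.99694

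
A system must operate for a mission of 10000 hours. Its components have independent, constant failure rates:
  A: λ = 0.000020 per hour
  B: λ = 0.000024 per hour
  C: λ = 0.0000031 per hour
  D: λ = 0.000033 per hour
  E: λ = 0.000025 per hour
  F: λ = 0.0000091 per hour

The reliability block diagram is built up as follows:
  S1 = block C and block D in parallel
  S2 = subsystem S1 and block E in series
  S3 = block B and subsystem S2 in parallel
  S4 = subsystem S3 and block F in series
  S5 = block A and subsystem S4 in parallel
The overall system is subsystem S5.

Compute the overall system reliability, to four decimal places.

R(A) = exp(−0.000020 × 10000) = 0.818731
R(B) = exp(−0.000024 × 10000) = 0.786628
R(C) = exp(−0.0000031 × 10000) = 0.969476
R(D) = exp(−0.000033 × 10000) = 0.718924
R(E) = exp(−0.000025 × 10000) = 0.778801
R(F) = exp(−0.0000091 × 10000) = 0.913018
Parallel (C and D): 1 − (1 − 0.969476)(1 − 0.718924) = 0.991420
Series ([0.991420] and E): 0.991420 × 0.778801 = 0.772119
Parallel (B and [0.772119]): 1 − (1 − 0.786628)(1 − 0.772119) = 0.951377
Series ([0.951377] and F): 0.951377 × 0.913018 = 0.868624
Parallel (A and [0.868624]): 1 − (1 − 0.818731)(1 − 0.868624) = 0.9762

0.9762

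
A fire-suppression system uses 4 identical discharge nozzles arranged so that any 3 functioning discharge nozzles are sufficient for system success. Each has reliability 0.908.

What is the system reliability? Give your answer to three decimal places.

R = Σ_{i=3}^{4} C(4,i) p^i (1−p)^{4−i} with p = 0.908
C(4,3)·0.908^3·0.092^1 = 0.27549
C(4,4)·0.908^4·0.092^0 = 0.67974
Sum = 0.955

0.955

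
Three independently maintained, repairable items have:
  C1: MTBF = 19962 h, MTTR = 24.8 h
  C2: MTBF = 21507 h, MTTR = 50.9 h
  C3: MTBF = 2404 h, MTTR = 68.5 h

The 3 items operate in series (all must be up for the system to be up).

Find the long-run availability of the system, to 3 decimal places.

A(C1) = MTBF/(MTBF+MTTR) = 19962/(19962+24.8) = 0.998759
A(C2) = MTBF/(MTBF+MTTR) = 21507/(21507+50.9) = 0.997639
A(C3) = MTBF/(MTBF+MTTR) = 2404/(2404+68.5) = 0.972295
Series availability: 0.998759 × 0.997639 × 0.972295 = 0.969

0.969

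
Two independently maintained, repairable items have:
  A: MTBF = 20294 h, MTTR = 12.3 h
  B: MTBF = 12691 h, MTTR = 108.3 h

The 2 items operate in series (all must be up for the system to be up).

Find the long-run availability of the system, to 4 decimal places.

A(A) = MTBF/(MTBF+MTTR) = 20294/(20294+12.3) = 0.999394
A(B) = MTBF/(MTBF+MTTR) = 12691/(12691+108.3) = 0.991539
Series availability: 0.999394 × 0.991539 = 0.9909

0.9909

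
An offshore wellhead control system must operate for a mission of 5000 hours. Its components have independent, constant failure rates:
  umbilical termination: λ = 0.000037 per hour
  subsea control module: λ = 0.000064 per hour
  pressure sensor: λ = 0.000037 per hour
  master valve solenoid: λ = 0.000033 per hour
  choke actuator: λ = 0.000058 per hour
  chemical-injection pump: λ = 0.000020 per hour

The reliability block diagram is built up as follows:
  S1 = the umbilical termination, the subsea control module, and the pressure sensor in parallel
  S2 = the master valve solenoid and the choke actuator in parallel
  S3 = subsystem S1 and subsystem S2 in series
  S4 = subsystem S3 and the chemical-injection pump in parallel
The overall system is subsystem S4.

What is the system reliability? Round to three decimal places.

0.996

R(umbilical termination) = exp(−0.000037 × 5000) = 0.83110
R(subsea control module) = exp(−0.000064 × 5000) = 0.72615
R(pressure sensor) = exp(−0.000037 × 5000) = 0.83110
R(master valve solenoid) = exp(−0.000033 × 5000) = 0.84789
R(choke actuator) = exp(−0.000058 × 5000) = 0.74826
R(chemical-injection pump) = exp(−0.000020 × 5000) = 0.90484
Parallel (umbilical termination, subsea control module, and pressure sensor): 1 − (1 − 0.83110)(1 − 0.72615)(1 − 0.83110) = 0.99219
Parallel (master valve solenoid and choke actuator): 1 − (1 − 0.84789)(1 − 0.74826) = 0.96171
Series ([0.99219] and [0.96171]): 0.99219 × 0.96171 = 0.95420
Parallel ([0.95420] and chemical-injection pump): 1 − (1 − 0.95420)(1 − 0.90484) = 0.996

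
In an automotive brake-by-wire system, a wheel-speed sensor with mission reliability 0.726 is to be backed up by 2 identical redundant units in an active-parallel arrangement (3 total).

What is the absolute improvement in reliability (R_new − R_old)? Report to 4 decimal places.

R_before = 0.726
R_after = 1 − (1 − 0.726)^3 = 0.9794
ΔR = 0.9794 − 0.726 = 0.2534

0.2534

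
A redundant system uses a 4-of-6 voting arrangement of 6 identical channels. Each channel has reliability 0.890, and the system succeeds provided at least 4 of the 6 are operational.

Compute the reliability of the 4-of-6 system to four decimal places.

0.9794

R = Σ_{i=4}^{6} C(6,i) p^i (1−p)^{6−i} with p = 0.890
C(6,4)·0.890^4·0.110^2 = 0.113877
C(6,5)·0.890^5·0.110^1 = 0.368548
C(6,6)·0.890^6·0.110^0 = 0.496981
Sum = 0.9794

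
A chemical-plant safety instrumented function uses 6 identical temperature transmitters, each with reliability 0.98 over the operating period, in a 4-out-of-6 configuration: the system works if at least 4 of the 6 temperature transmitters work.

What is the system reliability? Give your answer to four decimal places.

R = Σ_{i=4}^{6} C(6,i) p^i (1−p)^{6−i} with p = 0.98
C(6,4)·0.98^4·0.02^2 = 0.005534
C(6,5)·0.98^5·0.02^1 = 0.108470
C(6,6)·0.98^6·0.02^0 = 0.885842
Sum = 0.9998

0.9998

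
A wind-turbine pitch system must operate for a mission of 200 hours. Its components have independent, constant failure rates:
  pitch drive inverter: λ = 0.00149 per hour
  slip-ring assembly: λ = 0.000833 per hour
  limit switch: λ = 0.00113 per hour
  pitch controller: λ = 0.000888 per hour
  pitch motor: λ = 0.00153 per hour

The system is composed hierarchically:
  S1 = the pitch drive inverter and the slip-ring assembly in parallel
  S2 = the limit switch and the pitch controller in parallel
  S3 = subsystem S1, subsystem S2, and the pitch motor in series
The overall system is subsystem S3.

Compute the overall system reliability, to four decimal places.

R(pitch drive inverter) = exp(−0.00149 × 200) = 0.742301
R(slip-ring assembly) = exp(−0.000833 × 200) = 0.846538
R(limit switch) = exp(−0.00113 × 200) = 0.797718
R(pitch controller) = exp(−0.000888 × 200) = 0.837277
R(pitch motor) = exp(−0.00153 × 200) = 0.736387
Parallel (pitch drive inverter and slip-ring assembly): 1 − (1 − 0.742301)(1 − 0.846538) = 0.960453
Parallel (limit switch and pitch controller): 1 − (1 − 0.797718)(1 − 0.837277) = 0.967084
Series ([0.960453], [0.967084], and pitch motor): 0.960453 × 0.967084 × 0.736387 = 0.6840

0.6840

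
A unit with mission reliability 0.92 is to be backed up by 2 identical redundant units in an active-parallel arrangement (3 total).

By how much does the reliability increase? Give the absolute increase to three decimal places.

R_before = 0.92
R_after = 1 − (1 − 0.92)^3 = 0.999
ΔR = 0.999 − 0.92 = 0.079

0.079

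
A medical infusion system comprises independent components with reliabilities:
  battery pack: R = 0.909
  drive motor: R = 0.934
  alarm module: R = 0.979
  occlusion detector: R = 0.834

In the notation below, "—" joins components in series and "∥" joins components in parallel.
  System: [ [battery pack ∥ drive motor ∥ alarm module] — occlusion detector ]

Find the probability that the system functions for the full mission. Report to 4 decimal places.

0.8339

Parallel (battery pack, drive motor, and alarm module): 1 − (1 − 0.909000)(1 − 0.934000)(1 − 0.979000) = 0.999874
Series ([0.999874] and occlusion detector): 0.999874 × 0.834000 = 0.8339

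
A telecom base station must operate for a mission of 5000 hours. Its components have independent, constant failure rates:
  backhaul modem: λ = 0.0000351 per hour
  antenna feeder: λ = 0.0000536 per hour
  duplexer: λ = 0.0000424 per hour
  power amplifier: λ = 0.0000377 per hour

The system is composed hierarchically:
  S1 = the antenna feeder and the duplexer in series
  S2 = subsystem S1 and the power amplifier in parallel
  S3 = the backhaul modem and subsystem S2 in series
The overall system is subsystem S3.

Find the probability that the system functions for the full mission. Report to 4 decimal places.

R(backhaul modem) = exp(−0.0000351 × 5000) = 0.839037
R(antenna feeder) = exp(−0.0000536 × 5000) = 0.764908
R(duplexer) = exp(−0.0000424 × 5000) = 0.808965
R(power amplifier) = exp(−0.0000377 × 5000) = 0.828201
Series (antenna feeder and duplexer): 0.764908 × 0.808965 = 0.618784
Parallel ([0.618784] and power amplifier): 1 − (1 − 0.618784)(1 − 0.828201) = 0.934507
Series (backhaul modem and [0.934507]): 0.839037 × 0.934507 = 0.7841

0.7841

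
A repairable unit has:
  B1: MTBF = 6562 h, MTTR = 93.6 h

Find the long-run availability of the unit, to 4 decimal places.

A(B1) = MTBF/(MTBF+MTTR) = 6562/(6562+93.6) = 0.9859

0.9859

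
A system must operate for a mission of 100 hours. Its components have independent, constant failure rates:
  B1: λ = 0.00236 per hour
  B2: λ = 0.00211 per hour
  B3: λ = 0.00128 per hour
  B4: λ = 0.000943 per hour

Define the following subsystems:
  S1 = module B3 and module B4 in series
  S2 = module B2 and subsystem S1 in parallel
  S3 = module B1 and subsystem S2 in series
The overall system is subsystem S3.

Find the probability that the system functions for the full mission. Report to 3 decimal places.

0.760

R(B1) = exp(−0.00236 × 100) = 0.78978
R(B2) = exp(−0.00211 × 100) = 0.80977
R(B3) = exp(−0.00128 × 100) = 0.87985
R(B4) = exp(−0.000943 × 100) = 0.91001
Series (B3 and B4): 0.87985 × 0.91001 = 0.80067
Parallel (B2 and [0.80067]): 1 − (1 − 0.80977)(1 − 0.80067) = 0.96208
Series (B1 and [0.96208]): 0.78978 × 0.96208 = 0.760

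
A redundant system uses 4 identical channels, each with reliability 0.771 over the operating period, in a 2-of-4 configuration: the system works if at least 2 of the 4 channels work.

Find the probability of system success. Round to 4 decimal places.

R = Σ_{i=2}^{4} C(4,i) p^i (1−p)^{4−i} with p = 0.771
C(4,2)·0.771^2·0.229^2 = 0.187038
C(4,3)·0.771^3·0.229^1 = 0.419816
C(4,4)·0.771^4·0.229^0 = 0.353360
Sum = 0.9602

0.9602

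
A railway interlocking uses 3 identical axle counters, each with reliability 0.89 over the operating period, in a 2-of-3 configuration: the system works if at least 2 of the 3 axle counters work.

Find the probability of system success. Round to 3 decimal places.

0.966

R = Σ_{i=2}^{3} C(3,i) p^i (1−p)^{3−i} with p = 0.89
C(3,2)·0.89^2·0.11^1 = 0.26139
C(3,3)·0.89^3·0.11^0 = 0.70497
Sum = 0.966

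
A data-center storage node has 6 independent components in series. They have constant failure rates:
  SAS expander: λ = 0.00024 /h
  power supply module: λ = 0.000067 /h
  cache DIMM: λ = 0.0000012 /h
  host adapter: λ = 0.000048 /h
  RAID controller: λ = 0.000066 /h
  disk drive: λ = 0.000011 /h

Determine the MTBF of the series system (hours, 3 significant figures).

Series of exponential components: λ_sys = Σ λ_i
λ_sys = 0.00024 + 0.000067 + 0.0000012 + 0.000048 + 0.000066 + 0.000011 = 4.3320e-04 /h
MTBF = 1 / λ_sys = 2310 h

2310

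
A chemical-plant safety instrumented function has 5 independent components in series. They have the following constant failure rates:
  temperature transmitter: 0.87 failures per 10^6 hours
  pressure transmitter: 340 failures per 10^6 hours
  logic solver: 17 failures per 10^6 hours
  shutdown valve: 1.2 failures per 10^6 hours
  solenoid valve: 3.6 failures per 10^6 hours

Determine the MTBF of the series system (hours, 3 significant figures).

2760

Series of exponential components: λ_sys = Σ λ_i
λ_sys = 0.00000087 + 0.00034 + 0.000017 + 0.0000012 + 0.0000036 = 3.6267e-04 /h
MTBF = 1 / λ_sys = 2760 h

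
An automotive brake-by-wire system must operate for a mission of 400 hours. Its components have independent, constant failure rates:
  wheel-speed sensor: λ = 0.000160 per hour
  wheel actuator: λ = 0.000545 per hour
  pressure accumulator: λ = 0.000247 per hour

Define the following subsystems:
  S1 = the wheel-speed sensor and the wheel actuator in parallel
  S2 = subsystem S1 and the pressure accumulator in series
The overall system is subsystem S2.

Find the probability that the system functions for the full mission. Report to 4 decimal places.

0.8949

R(wheel-speed sensor) = exp(−0.000160 × 400) = 0.938005
R(wheel actuator) = exp(−0.000545 × 400) = 0.804125
R(pressure accumulator) = exp(−0.000247 × 400) = 0.905924
Parallel (wheel-speed sensor and wheel actuator): 1 − (1 − 0.938005)(1 − 0.804125) = 0.987857
Series ([0.987857] and pressure accumulator): 0.987857 × 0.905924 = 0.8949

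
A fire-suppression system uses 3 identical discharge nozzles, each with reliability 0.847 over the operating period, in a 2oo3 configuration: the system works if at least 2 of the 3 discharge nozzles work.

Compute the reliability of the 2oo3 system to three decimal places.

R = Σ_{i=2}^{3} C(3,i) p^i (1−p)^{3−i} with p = 0.847
C(3,2)·0.847^2·0.153^1 = 0.32929
C(3,3)·0.847^3·0.153^0 = 0.60765
Sum = 0.937

0.937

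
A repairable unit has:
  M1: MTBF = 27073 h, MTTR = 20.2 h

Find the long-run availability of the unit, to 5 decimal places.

0.99925

A(M1) = MTBF/(MTBF+MTTR) = 27073/(27073+20.2) = 0.99925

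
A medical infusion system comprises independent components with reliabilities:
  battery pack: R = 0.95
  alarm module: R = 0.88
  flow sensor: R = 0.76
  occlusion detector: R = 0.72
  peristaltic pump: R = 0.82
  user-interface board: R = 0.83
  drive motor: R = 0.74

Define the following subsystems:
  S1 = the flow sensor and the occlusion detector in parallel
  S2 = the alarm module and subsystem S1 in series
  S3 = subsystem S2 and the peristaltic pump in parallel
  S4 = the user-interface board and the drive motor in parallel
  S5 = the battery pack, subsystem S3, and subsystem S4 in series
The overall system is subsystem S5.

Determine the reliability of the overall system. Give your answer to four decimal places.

0.8787

Parallel (flow sensor and occlusion detector): 1 − (1 − 0.760000)(1 − 0.720000) = 0.932800
Series (alarm module and [0.932800]): 0.880000 × 0.932800 = 0.820864
Parallel ([0.820864] and peristaltic pump): 1 − (1 − 0.820864)(1 − 0.820000) = 0.967756
Parallel (user-interface board and drive motor): 1 − (1 − 0.830000)(1 − 0.740000) = 0.955800
Series (battery pack, [0.967756], and [0.955800]): 0.950000 × 0.967756 × 0.955800 = 0.8787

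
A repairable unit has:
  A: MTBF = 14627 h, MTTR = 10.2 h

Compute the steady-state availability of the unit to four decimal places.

0.9993

A(A) = MTBF/(MTBF+MTTR) = 14627/(14627+10.2) = 0.9993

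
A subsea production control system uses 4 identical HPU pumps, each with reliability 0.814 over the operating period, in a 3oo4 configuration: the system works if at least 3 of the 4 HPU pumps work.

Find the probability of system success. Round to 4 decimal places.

0.8403

R = Σ_{i=3}^{4} C(4,i) p^i (1−p)^{4−i} with p = 0.814
C(4,3)·0.814^3·0.186^1 = 0.401279
C(4,4)·0.814^4·0.186^0 = 0.439033
Sum = 0.8403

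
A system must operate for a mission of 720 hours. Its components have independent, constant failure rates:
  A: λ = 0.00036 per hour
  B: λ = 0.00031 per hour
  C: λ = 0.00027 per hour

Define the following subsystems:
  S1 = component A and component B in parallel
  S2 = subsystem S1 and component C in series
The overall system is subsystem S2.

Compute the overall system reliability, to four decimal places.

0.7857

R(A) = exp(−0.00036 × 720) = 0.771669
R(B) = exp(−0.00031 × 720) = 0.799955
R(C) = exp(−0.00027 × 720) = 0.823329
Parallel (A and B): 1 − (1 − 0.771669)(1 − 0.799955) = 0.954324
Series ([0.954324] and C): 0.954324 × 0.823329 = 0.7857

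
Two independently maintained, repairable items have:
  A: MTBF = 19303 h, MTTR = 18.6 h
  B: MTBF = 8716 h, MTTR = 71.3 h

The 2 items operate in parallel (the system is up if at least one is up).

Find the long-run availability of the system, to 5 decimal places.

A(A) = MTBF/(MTBF+MTTR) = 19303/(19303+18.6) = 0.999037
A(B) = MTBF/(MTBF+MTTR) = 8716/(8716+71.3) = 0.991886
Parallel availability: 1 − (1 − 0.999037)(1 − 0.991886) = 0.99999

0.99999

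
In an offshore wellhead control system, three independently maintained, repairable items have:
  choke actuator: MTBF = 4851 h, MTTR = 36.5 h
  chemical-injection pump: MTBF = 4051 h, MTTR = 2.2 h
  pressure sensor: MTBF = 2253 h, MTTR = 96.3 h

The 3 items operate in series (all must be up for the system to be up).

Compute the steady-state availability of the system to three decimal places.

0.951

A(choke actuator) = MTBF/(MTBF+MTTR) = 4851/(4851+36.5) = 0.992532
A(chemical-injection pump) = MTBF/(MTBF+MTTR) = 4051/(4051+2.2) = 0.999457
A(pressure sensor) = MTBF/(MTBF+MTTR) = 2253/(2253+96.3) = 0.959009
Series availability: 0.992532 × 0.999457 × 0.959009 = 0.951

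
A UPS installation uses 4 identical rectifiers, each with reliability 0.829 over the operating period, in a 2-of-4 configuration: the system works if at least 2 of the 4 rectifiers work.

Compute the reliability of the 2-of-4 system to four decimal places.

0.9826

R = Σ_{i=2}^{4} C(4,i) p^i (1−p)^{4−i} with p = 0.829
C(4,2)·0.829^2·0.171^2 = 0.120574
C(4,3)·0.829^3·0.171^1 = 0.389690
C(4,4)·0.829^4·0.171^0 = 0.472300
Sum = 0.9826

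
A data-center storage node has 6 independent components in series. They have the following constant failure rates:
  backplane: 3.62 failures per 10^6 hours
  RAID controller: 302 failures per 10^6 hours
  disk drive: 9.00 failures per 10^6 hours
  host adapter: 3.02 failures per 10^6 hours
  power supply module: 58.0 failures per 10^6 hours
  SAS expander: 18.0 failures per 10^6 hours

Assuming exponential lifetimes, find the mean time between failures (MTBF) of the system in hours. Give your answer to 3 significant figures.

2540

Series of exponential components: λ_sys = Σ λ_i
λ_sys = 0.00000362 + 0.000302 + 0.00000900 + 0.00000302 + 0.0000580 + 0.0000180 = 3.9364e-04 /h
MTBF = 1 / λ_sys = 2540 h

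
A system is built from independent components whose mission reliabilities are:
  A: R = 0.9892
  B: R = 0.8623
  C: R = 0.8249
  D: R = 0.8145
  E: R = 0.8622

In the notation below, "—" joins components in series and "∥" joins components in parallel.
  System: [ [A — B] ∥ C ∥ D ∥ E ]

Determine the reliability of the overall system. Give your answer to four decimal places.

0.9993

Series (A and B): 0.989200 × 0.862300 = 0.852987
Parallel ([0.852987], C, D, and E): 1 − (1 − 0.852987)(1 − 0.824900)(1 − 0.814500)(1 − 0.862200) = 0.9993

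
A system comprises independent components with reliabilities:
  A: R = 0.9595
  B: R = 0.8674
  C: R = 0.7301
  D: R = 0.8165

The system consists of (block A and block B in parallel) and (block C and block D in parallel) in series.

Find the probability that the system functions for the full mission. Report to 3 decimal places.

0.945

Parallel (A and B): 1 − (1 − 0.95950)(1 − 0.86740) = 0.99463
Parallel (C and D): 1 − (1 − 0.73010)(1 − 0.81650) = 0.95047
Series ([0.99463] and [0.95047]): 0.99463 × 0.95047 = 0.945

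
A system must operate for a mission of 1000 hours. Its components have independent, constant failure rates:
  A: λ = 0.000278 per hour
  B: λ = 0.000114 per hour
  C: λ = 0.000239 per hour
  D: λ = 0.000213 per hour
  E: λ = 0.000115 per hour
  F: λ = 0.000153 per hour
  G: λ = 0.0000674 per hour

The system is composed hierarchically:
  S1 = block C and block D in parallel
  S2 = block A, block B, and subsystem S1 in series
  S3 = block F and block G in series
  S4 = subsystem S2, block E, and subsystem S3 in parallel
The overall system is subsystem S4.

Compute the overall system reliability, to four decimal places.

R(A) = exp(−0.000278 × 1000) = 0.757297
R(B) = exp(−0.000114 × 1000) = 0.892258
R(C) = exp(−0.000239 × 1000) = 0.787415
R(D) = exp(−0.000213 × 1000) = 0.808156
R(E) = exp(−0.000115 × 1000) = 0.891366
R(F) = exp(−0.000153 × 1000) = 0.858130
R(G) = exp(−0.0000674 × 1000) = 0.934821
Parallel (C and D): 1 − (1 − 0.787415)(1 − 0.808156) = 0.959217
Series (A, B, and [0.959217]): 0.757297 × 0.892258 × 0.959217 = 0.648147
Series (F and G): 0.858130 × 0.934821 = 0.802198
Parallel ([0.648147], E, and [0.802198]): 1 − (1 − 0.648147)(1 − 0.891366)(1 − 0.802198) = 0.9924

0.9924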